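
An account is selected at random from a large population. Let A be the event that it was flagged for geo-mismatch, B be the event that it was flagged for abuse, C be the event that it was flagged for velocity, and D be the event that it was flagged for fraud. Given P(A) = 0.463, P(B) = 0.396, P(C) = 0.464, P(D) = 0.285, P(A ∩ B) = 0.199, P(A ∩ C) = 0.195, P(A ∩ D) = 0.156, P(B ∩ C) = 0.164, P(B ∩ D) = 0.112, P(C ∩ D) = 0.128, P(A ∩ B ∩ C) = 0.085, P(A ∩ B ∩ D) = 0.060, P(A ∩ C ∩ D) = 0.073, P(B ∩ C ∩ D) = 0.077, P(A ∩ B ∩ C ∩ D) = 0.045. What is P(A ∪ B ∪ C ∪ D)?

P(A ∪ B ∪ C ∪ D) = 0.463 + 0.396 + 0.464 + 0.285 − 0.199 − 0.195 − 0.156 − 0.164 − 0.112 − 0.128 + 0.085 + 0.060 + 0.073 + 0.077 − 0.045 = 0.904

0.904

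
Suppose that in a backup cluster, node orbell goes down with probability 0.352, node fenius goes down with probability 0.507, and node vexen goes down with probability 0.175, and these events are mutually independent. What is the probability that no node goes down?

Independence gives P(none) = ∏(1 − pᵢ).
P(none) = (1 − 0.352) × (1 − 0.507) × (1 − 0.175) = 0.648 × 0.493 × 0.825 = 0.2635578

0.2635578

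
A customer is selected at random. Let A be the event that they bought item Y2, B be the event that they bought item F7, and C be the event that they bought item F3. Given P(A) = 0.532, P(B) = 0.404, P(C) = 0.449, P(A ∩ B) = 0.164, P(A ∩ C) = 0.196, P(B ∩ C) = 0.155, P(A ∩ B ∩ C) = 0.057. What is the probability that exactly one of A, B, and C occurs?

0.526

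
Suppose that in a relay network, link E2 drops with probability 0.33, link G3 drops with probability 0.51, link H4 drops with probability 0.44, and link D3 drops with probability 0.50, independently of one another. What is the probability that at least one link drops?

P(none) = (1 − 0.33) × (1 − 0.51) × (1 − 0.44) × (1 − 0.50) = 0.67 × 0.49 × 0.56 × 0.50 = 0.091924
P(at least one) = 1 − 0.091924 = 0.908076

0.908076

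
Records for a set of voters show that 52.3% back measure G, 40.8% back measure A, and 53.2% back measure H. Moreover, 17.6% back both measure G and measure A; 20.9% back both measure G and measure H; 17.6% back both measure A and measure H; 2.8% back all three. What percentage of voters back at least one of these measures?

93.0%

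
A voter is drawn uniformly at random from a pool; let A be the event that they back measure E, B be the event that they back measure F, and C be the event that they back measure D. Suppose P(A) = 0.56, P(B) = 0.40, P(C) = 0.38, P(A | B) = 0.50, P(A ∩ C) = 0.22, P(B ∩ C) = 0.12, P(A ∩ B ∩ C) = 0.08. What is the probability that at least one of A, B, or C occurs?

0.88

P(A ∩ B) = P(B)·P(A|B) = 0.40 × 0.50 = 0.20
Inclusion–exclusion gives
P(A ∪ B ∪ C) = 0.56 + 0.40 + 0.38 − 0.20 − 0.22 − 0.12 + 0.08 = 0.88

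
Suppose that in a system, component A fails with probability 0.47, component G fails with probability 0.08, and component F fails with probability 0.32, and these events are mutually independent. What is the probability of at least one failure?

P(none) = (1 − 0.47) × (1 − 0.08) × (1 − 0.32) = 0.53 × 0.92 × 0.68 = 0.331568
P(at least one) = 1 − 0.331568 = 0.668432

0.668432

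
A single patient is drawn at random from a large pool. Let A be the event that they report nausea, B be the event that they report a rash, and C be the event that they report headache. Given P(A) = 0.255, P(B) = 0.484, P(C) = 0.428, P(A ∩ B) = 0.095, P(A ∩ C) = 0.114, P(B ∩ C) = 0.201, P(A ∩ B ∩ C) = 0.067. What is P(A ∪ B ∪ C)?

Using inclusion–exclusion:
P(A ∪ B ∪ C) = 0.255 + 0.484 + 0.428 − 0.095 − 0.114 − 0.201 + 0.067 = 0.824

0.824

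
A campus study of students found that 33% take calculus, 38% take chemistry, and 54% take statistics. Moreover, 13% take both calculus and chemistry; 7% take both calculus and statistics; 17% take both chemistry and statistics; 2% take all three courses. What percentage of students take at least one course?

Using inclusion–exclusion:
P(union) = 33 + 38 + 54 − 13 − 7 − 17 + 2 = 90%

90%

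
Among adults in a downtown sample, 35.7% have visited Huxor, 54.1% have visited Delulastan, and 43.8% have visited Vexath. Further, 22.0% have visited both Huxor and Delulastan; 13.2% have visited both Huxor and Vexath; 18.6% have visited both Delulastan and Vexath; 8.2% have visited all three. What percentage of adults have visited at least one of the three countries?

88.0%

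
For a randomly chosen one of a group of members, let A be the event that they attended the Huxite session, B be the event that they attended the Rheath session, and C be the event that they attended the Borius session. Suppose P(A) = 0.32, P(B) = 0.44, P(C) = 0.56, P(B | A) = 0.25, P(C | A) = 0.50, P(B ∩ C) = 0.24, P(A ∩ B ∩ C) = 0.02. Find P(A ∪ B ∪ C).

P(A ∩ B) = P(A)·P(B|A) = 0.32 × 0.25 = 0.08
P(A ∩ C) = P(A)·P(C|A) = 0.32 × 0.50 = 0.16
Using inclusion–exclusion:
P(A ∪ B ∪ C) = 0.32 + 0.44 + 0.56 − 0.08 − 0.16 − 0.24 + 0.02 = 0.86

0.86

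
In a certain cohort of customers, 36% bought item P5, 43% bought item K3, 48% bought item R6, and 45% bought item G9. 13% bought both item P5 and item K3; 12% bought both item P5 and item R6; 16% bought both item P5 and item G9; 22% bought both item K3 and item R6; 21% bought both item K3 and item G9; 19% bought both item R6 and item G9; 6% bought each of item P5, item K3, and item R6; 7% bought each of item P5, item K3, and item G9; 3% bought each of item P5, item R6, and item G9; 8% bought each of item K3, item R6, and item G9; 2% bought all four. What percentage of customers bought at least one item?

91%

Using inclusion–exclusion:
P(at least one) = 36 + 43 + 48 + 45 − 13 − 12 − 16 − 22 − 21 − 19 + 6 + 7 + 3 + 8 − 2 = 91%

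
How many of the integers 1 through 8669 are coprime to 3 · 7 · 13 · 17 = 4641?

4304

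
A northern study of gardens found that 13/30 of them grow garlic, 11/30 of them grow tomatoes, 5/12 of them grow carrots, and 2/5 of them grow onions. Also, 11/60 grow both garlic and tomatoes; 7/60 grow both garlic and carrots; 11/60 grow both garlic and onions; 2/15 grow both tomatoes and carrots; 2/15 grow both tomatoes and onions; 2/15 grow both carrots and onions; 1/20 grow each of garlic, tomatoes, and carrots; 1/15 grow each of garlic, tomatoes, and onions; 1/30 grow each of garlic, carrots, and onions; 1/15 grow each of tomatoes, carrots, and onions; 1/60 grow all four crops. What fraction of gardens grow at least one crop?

14/15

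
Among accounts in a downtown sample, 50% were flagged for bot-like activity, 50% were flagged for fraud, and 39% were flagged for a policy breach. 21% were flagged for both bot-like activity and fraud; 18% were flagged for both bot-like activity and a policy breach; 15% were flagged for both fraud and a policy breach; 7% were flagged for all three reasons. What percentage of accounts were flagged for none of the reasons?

8%

P(union) = 50 + 50 + 39 − 21 − 18 − 15 + 7 = 92%
P(none) = 100% − 92% = 8%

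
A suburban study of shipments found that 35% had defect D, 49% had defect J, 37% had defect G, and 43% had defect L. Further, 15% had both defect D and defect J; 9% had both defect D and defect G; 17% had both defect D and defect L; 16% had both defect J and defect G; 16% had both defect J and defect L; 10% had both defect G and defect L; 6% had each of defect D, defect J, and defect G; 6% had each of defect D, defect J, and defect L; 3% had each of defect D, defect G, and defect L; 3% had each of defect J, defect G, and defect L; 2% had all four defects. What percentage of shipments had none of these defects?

3%

P(at least one) = 35 + 49 + 37 + 43 − 15 − 9 − 17 − 16 − 16 − 10 + 6 + 6 + 3 + 3 − 2 = 97%
P(none) = 100% − 97% = 3%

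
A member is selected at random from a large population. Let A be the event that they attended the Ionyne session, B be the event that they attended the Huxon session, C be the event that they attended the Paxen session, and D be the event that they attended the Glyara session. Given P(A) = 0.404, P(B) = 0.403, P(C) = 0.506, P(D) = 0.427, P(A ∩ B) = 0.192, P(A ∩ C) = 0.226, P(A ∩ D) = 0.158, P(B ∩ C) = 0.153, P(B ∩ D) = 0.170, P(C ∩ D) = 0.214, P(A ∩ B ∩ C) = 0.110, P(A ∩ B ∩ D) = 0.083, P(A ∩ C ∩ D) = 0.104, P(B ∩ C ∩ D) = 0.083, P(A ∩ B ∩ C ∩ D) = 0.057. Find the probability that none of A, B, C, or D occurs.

0.050

P(A ∪ B ∪ C ∪ D) = 0.404 + 0.403 + 0.506 + 0.427 − 0.192 − 0.226 − 0.158 − 0.153 − 0.170 − 0.214 + 0.110 + 0.083 + 0.104 + 0.083 − 0.057 = 0.950
P(none) = 1 − 0.950 = 0.050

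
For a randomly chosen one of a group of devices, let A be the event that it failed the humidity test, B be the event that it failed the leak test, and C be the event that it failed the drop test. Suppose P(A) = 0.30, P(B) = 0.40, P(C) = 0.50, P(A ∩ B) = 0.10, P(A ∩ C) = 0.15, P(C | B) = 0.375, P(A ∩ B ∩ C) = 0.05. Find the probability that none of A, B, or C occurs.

P(B ∩ C) = P(B)·P(C|B) = 0.40 × 0.375 = 0.15
P(A ∪ B ∪ C) = 0.30 + 0.40 + 0.50 − 0.10 − 0.15 − 0.15 + 0.05 = 0.85
P(none) = 1 − 0.85 = 0.15

0.15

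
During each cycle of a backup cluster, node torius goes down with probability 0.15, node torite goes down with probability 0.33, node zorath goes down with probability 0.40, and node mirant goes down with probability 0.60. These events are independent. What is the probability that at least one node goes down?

0.86332

Independence gives P(none) = ∏(1 − pᵢ).
P(none) = (1 − 0.15) × (1 − 0.33) × (1 − 0.40) × (1 − 0.60) = 0.85 × 0.67 × 0.60 × 0.40 = 0.13668
P(at least one) = 1 − 0.13668 = 0.86332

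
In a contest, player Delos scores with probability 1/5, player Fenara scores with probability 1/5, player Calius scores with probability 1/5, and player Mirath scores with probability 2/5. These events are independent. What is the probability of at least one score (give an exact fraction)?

433/625

Independence gives P(none) = ∏(1 − pᵢ).
P(none) = (1 − 1/5) × (1 − 1/5) × (1 − 1/5) × (1 − 2/5) = 4/5 × 4/5 × 4/5 × 3/5 = 192/625
P(at least one) = 1 − 192/625 = 433/625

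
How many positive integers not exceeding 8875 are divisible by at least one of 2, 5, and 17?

5534

By inclusion-exclusion,
⌊8875/2⌋ + ⌊8875/5⌋ + ⌊8875/17⌋ − ⌊8875/10⌋ − ⌊8875/34⌋ − ⌊8875/85⌋ + ⌊8875/170⌋ = 4437 + 1775 + 522 − 887 − 261 − 104 + 52 = 5534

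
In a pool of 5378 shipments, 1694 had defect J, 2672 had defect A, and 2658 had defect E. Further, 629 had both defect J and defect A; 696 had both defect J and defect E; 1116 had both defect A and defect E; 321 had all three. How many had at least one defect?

4904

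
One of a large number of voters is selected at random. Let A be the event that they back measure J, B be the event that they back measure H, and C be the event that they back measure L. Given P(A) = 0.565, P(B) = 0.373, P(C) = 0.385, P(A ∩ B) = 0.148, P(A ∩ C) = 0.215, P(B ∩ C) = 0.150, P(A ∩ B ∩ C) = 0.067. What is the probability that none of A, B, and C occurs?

0.123

P(A ∪ B ∪ C) = 0.565 + 0.373 + 0.385 − 0.148 − 0.215 − 0.150 + 0.067 = 0.877
P(none) = 1 − 0.877 = 0.123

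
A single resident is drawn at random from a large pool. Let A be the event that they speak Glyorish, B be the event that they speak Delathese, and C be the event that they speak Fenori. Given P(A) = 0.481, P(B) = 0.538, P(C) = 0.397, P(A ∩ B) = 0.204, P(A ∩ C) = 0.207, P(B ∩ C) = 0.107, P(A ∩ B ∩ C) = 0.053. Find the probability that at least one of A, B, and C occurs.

0.951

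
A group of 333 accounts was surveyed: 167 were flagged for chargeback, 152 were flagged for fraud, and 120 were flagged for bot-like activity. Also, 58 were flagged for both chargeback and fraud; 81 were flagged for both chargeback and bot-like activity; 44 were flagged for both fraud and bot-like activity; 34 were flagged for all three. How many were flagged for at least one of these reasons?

290

Inclusion–exclusion gives
|union| = 167 + 152 + 120 − 58 − 81 − 44 + 34 = 290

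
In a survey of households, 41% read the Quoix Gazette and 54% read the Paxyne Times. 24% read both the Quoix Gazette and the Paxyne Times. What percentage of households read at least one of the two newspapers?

71%

P(union) = 41 + 54 − 24 = 71%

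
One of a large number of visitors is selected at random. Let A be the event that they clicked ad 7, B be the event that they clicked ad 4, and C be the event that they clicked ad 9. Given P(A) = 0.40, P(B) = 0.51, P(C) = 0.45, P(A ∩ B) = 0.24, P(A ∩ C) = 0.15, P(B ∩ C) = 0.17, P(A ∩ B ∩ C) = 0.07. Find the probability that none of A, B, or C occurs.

P(A ∪ B ∪ C) = 0.40 + 0.51 + 0.45 − 0.24 − 0.15 − 0.17 + 0.07 = 0.87
P(none) = 1 − 0.87 = 0.13

0.13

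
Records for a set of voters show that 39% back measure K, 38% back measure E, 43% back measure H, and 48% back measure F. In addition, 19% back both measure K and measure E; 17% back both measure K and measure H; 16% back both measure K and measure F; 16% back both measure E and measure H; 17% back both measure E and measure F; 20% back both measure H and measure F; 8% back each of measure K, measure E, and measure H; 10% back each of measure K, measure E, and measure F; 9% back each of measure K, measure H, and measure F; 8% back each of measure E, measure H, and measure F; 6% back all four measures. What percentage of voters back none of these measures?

8%

P(≥1) = 39 + 38 + 43 + 48 − 19 − 17 − 16 − 16 − 17 − 20 + 8 + 10 + 9 + 8 − 6 = 92%
P(none) = 100% − 92% = 8%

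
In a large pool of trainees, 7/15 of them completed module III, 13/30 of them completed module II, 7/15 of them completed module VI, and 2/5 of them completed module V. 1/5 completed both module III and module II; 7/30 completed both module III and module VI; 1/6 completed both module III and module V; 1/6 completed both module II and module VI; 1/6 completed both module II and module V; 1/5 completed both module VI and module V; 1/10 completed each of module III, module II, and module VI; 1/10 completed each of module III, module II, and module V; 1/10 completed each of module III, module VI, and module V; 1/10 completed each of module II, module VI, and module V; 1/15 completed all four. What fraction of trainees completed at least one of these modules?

29/30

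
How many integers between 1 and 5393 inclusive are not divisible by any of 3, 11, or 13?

3018

floor(5393/3) + floor(5393/11) + floor(5393/13) − floor(5393/33) − floor(5393/39) − floor(5393/143) + floor(5393/429) = 1797 + 490 + 414 − 163 − 138 − 37 + 12 = 2375
5393 − 2375 = 3018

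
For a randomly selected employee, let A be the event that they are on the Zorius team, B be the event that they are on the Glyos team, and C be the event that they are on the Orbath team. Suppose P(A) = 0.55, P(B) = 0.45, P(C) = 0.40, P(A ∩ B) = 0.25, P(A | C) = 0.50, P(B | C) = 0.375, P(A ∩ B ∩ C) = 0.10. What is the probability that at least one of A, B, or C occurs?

P(A ∩ C) = P(C)·P(A|C) = 0.40 × 0.50 = 0.20
P(B ∩ C) = P(C)·P(B|C) = 0.40 × 0.375 = 0.15
P(A ∪ B ∪ C) = 0.55 + 0.45 + 0.40 − 0.25 − 0.20 − 0.15 + 0.10 = 0.90

0.90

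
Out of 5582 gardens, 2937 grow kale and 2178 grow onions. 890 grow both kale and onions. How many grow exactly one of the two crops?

3335

Using the inclusion–exclusion count for exactly one event:
|exactly one| = 2937 + 2178 − 2·890 = 3335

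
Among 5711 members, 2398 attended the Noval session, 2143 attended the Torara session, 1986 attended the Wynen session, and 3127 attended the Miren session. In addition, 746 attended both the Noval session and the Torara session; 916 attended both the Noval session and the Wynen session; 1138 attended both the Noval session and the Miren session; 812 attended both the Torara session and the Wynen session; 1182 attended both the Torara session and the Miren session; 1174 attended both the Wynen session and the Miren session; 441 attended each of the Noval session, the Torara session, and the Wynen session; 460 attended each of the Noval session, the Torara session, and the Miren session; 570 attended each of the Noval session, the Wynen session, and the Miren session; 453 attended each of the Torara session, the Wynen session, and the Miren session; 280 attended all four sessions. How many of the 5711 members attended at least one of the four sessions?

5330

Apply inclusion-exclusion:
|at least one| = 2398 + 2143 + 1986 + 3127 − 746 − 916 − 1138 − 812 − 1182 − 1174 + 441 + 460 + 570 + 453 − 280 = 5330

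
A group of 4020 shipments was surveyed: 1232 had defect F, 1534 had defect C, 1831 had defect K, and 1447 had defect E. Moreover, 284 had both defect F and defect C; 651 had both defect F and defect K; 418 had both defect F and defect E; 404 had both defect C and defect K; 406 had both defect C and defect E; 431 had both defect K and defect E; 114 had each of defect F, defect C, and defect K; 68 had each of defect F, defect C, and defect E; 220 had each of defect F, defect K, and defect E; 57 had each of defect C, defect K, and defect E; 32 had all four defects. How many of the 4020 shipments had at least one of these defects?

3877

N(≥1) = 1232 + 1534 + 1831 + 1447 − 284 − 651 − 418 − 404 − 406 − 431 + 114 + 68 + 220 + 57 − 32 = 3877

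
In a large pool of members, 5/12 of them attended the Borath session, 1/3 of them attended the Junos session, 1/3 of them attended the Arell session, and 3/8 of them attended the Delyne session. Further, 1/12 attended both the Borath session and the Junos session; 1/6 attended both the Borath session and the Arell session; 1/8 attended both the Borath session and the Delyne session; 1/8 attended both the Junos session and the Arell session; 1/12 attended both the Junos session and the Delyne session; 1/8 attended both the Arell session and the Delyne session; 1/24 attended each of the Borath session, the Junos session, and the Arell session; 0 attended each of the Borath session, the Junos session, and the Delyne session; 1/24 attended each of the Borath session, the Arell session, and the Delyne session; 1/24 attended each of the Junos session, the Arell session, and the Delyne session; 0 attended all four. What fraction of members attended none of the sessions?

1/8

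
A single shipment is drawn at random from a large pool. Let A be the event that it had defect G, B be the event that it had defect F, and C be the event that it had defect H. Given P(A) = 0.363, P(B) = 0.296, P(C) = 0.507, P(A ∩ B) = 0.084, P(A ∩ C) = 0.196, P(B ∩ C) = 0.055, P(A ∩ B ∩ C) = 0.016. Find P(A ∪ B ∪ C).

By inclusion–exclusion:
P(A ∪ B ∪ C) = 0.363 + 0.296 + 0.507 − 0.084 − 0.196 − 0.055 + 0.016 = 0.847

0.847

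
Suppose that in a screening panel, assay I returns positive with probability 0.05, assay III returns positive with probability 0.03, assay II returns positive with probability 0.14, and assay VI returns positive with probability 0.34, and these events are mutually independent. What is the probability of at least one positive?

0.4769566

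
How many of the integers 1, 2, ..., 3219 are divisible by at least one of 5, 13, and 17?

981

By inclusion–exclusion:
floor(3219/5) + floor(3219/13) + floor(3219/17) − floor(3219/65) − floor(3219/85) − floor(3219/221) + floor(3219/1105) = 643 + 247 + 189 − 49 − 37 − 14 + 2 = 981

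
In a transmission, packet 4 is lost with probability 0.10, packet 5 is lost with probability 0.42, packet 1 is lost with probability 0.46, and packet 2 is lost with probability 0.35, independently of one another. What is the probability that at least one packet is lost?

Independence gives P(none) = ∏(1 − pᵢ).
P(none) = (1 − 0.10) × (1 − 0.42) × (1 − 0.46) × (1 − 0.35) = 0.90 × 0.58 × 0.54 × 0.65 = 0.183222
P(at least one) = 1 − 0.183222 = 0.816778

0.816778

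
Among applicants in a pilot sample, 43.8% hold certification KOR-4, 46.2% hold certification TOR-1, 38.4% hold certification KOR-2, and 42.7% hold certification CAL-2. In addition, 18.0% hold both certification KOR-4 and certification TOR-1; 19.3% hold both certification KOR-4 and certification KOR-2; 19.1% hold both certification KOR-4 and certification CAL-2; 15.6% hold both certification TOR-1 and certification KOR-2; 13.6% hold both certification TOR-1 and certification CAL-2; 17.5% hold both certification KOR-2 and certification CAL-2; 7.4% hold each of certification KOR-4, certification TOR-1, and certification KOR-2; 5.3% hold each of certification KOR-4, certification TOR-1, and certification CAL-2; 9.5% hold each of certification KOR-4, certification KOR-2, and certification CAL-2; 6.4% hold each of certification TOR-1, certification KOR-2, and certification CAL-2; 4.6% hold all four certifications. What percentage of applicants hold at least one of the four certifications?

By inclusion-exclusion,
P(at least one) = 43.8 + 46.2 + 38.4 + 42.7 − 18.0 − 19.3 − 19.1 − 15.6 − 13.6 − 17.5 + 7.4 + 5.3 + 9.5 + 6.4 − 4.6 = 92.0%

92.0%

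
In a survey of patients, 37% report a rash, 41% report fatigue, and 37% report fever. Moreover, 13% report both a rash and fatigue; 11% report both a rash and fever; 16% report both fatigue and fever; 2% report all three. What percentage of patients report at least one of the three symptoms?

P(union) = 37 + 41 + 37 − 13 − 11 − 16 + 2 = 77%

77%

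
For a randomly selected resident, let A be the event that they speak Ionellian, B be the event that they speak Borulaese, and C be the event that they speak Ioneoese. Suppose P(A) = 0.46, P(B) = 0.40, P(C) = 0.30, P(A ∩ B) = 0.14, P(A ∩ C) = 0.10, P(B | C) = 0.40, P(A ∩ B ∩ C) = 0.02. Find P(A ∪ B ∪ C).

0.82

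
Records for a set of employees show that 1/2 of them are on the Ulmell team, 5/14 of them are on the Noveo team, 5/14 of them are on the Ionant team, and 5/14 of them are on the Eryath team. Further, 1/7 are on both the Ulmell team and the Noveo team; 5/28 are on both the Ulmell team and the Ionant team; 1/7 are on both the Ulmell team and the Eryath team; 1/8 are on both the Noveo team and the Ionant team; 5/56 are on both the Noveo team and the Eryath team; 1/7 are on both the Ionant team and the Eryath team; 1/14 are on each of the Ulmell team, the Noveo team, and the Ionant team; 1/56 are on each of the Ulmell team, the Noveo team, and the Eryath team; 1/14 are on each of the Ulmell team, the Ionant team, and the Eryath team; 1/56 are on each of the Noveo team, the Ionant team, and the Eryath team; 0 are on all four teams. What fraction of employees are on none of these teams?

1/14

Inclusion–exclusion gives
P(≥1) = 1/2 + 5/14 + 5/14 + 5/14 − 1/7 − 5/28 − 1/7 − 1/8 − 5/56 − 1/7 + 1/14 + 1/56 + 1/14 + 1/56 − 0 = 13/14
P(none) = 1 − 13/14 = 1/14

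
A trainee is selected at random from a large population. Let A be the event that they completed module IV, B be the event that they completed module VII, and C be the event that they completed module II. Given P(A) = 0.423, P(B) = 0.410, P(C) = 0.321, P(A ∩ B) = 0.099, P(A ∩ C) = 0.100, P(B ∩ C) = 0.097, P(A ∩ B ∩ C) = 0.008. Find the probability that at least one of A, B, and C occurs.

0.866

P(A ∪ B ∪ C) = 0.423 + 0.410 + 0.321 − 0.099 − 0.100 − 0.097 + 0.008 = 0.866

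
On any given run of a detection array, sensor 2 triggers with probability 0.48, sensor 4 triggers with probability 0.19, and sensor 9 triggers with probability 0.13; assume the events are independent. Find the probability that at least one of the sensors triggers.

P(none) = (1 − 0.48) × (1 − 0.19) × (1 − 0.13) = 0.52 × 0.81 × 0.87 = 0.366444
P(at least one) = 1 − 0.366444 = 0.633556

0.633556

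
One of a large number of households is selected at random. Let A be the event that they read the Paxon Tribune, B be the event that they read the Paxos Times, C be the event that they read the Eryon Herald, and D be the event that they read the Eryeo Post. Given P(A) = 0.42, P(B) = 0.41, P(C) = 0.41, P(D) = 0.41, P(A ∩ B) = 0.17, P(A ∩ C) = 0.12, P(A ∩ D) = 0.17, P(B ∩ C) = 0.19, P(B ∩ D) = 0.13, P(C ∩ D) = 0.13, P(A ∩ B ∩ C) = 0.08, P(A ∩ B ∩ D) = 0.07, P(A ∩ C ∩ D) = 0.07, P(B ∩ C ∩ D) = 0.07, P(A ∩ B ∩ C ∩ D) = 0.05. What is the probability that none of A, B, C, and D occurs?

P(A ∪ B ∪ C ∪ D) = 0.42 + 0.41 + 0.41 + 0.41 − 0.17 − 0.12 − 0.17 − 0.19 − 0.13 − 0.13 + 0.08 + 0.07 + 0.07 + 0.07 − 0.05 = 0.98
P(none) = 1 − 0.98 = 0.02

0.02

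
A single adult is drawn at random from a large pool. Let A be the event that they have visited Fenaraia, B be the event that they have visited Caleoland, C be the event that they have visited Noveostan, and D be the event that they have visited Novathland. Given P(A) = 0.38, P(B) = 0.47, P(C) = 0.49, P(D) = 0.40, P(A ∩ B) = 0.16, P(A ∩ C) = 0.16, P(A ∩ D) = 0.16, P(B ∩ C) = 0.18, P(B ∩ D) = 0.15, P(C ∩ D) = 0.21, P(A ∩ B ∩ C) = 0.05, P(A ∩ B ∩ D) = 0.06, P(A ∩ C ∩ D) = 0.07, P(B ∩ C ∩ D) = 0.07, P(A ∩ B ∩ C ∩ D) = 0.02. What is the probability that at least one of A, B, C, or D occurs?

P(A ∪ B ∪ C ∪ D) = 0.38 + 0.47 + 0.49 + 0.40 − 0.16 − 0.16 − 0.16 − 0.18 − 0.15 − 0.21 + 0.05 + 0.06 + 0.07 + 0.07 − 0.02 = 0.95

0.95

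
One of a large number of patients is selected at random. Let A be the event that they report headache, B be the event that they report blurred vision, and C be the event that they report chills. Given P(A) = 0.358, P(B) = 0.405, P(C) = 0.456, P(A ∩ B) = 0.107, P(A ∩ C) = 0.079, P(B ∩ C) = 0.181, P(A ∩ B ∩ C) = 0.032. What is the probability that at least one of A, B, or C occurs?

0.884

By inclusion–exclusion:
P(A ∪ B ∪ C) = 0.358 + 0.405 + 0.456 − 0.107 − 0.079 − 0.181 + 0.032 = 0.884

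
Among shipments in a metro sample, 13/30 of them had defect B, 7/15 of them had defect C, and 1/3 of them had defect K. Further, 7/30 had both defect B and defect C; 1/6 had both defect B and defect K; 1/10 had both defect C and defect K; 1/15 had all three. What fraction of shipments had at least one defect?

By inclusion-exclusion,
P(at least one) = 13/30 + 7/15 + 1/3 − 7/30 − 1/6 − 1/10 + 1/15 = 4/5

4/5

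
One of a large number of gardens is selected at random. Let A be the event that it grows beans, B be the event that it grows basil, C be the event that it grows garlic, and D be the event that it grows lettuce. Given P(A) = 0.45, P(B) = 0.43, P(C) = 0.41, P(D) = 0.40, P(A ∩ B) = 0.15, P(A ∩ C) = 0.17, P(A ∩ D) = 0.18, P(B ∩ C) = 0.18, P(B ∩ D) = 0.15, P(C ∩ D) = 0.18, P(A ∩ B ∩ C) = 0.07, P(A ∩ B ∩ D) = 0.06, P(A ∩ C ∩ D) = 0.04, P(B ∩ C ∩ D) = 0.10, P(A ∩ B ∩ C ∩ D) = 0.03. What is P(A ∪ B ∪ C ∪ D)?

0.92

Inclusion–exclusion gives
P(A ∪ B ∪ C ∪ D) = 0.45 + 0.43 + 0.41 + 0.40 − 0.15 − 0.17 − 0.18 − 0.18 − 0.15 − 0.18 + 0.07 + 0.06 + 0.04 + 0.10 − 0.03 = 0.92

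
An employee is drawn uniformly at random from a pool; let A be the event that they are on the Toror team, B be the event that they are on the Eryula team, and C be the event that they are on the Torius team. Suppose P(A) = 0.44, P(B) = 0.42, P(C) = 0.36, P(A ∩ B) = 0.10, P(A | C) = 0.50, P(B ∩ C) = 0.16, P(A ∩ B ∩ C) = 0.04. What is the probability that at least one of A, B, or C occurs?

P(A ∩ C) = P(C)·P(A|C) = 0.36 × 0.50 = 0.18
P(A ∪ B ∪ C) = 0.44 + 0.42 + 0.36 − 0.10 − 0.18 − 0.16 + 0.04 = 0.82

0.82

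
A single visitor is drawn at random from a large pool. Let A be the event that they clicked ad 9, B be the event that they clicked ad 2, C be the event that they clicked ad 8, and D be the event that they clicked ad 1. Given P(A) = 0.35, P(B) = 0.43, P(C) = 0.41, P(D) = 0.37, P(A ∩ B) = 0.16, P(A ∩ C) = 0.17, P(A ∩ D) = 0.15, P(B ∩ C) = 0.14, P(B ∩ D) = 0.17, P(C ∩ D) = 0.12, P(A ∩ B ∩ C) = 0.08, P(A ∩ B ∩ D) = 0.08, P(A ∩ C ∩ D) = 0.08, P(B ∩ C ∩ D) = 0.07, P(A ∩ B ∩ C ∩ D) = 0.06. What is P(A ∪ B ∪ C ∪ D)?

0.90

Using inclusion–exclusion:
P(A ∪ B ∪ C ∪ D) = 0.35 + 0.43 + 0.41 + 0.37 − 0.16 − 0.17 − 0.15 − 0.14 − 0.17 − 0.12 + 0.08 + 0.08 + 0.08 + 0.07 − 0.06 = 0.90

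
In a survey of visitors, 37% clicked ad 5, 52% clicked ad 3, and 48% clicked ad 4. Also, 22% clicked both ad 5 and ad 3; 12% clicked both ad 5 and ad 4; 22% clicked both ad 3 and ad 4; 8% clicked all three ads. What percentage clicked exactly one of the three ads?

49%

Using the inclusion–exclusion count for exactly one event:
P(exactly one) = 37 + 52 + 48 − 2·22 − 2·12 − 2·22 + 3·8 = 49%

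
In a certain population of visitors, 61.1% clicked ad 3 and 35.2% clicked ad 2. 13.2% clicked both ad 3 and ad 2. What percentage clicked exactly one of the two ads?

69.9%

P(exactly one) = 61.1 + 35.2 − 2·13.2 = 69.9%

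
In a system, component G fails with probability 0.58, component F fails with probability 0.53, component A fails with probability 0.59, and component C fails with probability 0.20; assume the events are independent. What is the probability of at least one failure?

P(none) = (1 − 0.58) × (1 − 0.53) × (1 − 0.59) × (1 − 0.20) = 0.42 × 0.47 × 0.41 × 0.80 = 0.0647472
P(at least one) = 1 − 0.0647472 = 0.9352528

0.9352528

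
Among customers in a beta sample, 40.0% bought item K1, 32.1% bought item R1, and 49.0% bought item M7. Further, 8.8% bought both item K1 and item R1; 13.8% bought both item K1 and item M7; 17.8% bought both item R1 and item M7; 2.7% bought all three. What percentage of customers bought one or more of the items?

83.4%

By inclusion-exclusion,
P(union) = 40.0 + 32.1 + 49.0 − 8.8 − 13.8 − 17.8 + 2.7 = 83.4%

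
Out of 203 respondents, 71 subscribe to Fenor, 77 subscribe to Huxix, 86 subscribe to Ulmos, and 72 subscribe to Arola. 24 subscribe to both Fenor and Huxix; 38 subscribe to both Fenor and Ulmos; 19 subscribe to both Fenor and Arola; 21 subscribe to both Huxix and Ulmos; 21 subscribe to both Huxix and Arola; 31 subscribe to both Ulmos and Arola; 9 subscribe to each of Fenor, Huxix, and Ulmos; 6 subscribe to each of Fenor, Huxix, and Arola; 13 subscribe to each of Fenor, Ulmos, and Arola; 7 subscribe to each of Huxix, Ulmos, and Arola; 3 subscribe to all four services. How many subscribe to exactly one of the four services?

91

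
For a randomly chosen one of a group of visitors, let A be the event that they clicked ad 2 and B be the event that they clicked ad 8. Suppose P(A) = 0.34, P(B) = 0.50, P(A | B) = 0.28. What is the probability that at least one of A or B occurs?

0.70

P(A ∩ B) = P(B)·P(A|B) = 0.50 × 0.28 = 0.14
P(A ∪ B) = 0.34 + 0.50 − 0.14 = 0.70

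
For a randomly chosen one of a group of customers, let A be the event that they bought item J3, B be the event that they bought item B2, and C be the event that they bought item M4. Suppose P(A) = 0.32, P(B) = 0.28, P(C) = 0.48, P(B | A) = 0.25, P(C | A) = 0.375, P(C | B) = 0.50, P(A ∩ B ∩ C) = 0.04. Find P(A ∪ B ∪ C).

P(A ∩ B) = P(A)·P(B|A) = 0.32 × 0.25 = 0.08
P(A ∩ C) = P(A)·P(C|A) = 0.32 × 0.375 = 0.12
P(B ∩ C) = P(B)·P(C|B) = 0.28 × 0.50 = 0.14
Apply inclusion-exclusion:
P(A ∪ B ∪ C) = 0.32 + 0.28 + 0.48 − 0.08 − 0.12 − 0.14 + 0.04 = 0.78

0.78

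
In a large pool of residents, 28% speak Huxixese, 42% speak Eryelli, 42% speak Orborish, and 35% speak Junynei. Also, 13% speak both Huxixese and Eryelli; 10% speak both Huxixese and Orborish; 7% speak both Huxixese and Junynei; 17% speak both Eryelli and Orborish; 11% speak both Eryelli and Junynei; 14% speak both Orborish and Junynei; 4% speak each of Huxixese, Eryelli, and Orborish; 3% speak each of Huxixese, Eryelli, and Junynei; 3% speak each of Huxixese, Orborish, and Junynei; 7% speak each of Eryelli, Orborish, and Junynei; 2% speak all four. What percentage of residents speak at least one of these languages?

90%

By inclusion–exclusion:
P(≥1) = 28 + 42 + 42 + 35 − 13 − 10 − 7 − 17 − 11 − 14 + 4 + 3 + 3 + 7 − 2 = 90%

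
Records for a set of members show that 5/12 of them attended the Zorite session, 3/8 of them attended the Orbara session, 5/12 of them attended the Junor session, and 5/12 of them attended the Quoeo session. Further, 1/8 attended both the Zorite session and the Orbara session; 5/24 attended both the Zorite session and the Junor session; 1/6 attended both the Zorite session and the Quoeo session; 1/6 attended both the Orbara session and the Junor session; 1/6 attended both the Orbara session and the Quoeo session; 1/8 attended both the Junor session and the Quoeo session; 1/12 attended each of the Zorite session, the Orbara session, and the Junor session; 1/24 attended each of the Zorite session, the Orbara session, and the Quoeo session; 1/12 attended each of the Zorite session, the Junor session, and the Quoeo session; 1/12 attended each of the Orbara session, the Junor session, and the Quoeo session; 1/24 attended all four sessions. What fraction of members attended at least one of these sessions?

11/12

By inclusion-exclusion,
P(≥1) = 5/12 + 3/8 + 5/12 + 5/12 − 1/8 − 5/24 − 1/6 − 1/6 − 1/6 − 1/8 + 1/12 + 1/24 + 1/12 + 1/12 − 1/24 = 11/12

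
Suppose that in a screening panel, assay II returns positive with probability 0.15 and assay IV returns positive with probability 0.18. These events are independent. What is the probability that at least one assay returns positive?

0.303

Independence gives P(none) = ∏(1 − pᵢ).
P(none) = (1 − 0.15) × (1 − 0.18) = 0.85 × 0.82 = 0.697
P(at least one) = 1 − 0.697 = 0.303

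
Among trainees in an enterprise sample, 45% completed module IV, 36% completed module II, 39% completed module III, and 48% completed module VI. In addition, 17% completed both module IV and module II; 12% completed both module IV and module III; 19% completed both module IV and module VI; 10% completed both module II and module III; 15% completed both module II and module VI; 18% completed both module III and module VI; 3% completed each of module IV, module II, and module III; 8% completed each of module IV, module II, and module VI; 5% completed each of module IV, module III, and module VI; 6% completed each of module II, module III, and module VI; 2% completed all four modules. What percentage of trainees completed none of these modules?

Apply inclusion-exclusion:
P(union) = 45 + 36 + 39 + 48 − 17 − 12 − 19 − 10 − 15 − 18 + 3 + 8 + 5 + 6 − 2 = 97%
P(none) = 100% − 97% = 3%

3%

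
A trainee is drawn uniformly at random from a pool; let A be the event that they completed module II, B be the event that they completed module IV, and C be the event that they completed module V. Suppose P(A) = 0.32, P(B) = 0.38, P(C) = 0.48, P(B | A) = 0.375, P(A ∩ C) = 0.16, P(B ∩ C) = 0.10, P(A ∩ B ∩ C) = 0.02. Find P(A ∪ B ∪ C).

P(A ∩ B) = P(A)·P(B|A) = 0.32 × 0.375 = 0.12
Using inclusion–exclusion:
P(A ∪ B ∪ C) = 0.32 + 0.38 + 0.48 − 0.12 − 0.16 − 0.10 + 0.02 = 0.82

0.82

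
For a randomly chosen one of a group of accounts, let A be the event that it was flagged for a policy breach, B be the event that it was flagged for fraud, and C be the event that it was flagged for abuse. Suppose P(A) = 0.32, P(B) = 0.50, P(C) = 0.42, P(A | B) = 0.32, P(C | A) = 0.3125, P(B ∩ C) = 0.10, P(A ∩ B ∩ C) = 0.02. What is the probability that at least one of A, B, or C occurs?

P(A ∩ B) = P(B)·P(A|B) = 0.50 × 0.32 = 0.16
P(A ∩ C) = P(A)·P(C|A) = 0.32 × 0.3125 = 0.10
P(A ∪ B ∪ C) = 0.32 + 0.50 + 0.42 − 0.16 − 0.10 − 0.10 + 0.02 = 0.90

0.90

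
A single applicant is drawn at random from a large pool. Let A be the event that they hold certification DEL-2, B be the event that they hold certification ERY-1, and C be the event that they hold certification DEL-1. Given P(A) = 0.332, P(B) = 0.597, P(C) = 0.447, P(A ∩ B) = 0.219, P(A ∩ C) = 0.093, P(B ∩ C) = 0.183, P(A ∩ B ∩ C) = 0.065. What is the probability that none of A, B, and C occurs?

P(A ∪ B ∪ C) = 0.332 + 0.597 + 0.447 − 0.219 − 0.093 − 0.183 + 0.065 = 0.946
P(none) = 1 − 0.946 = 0.054

0.054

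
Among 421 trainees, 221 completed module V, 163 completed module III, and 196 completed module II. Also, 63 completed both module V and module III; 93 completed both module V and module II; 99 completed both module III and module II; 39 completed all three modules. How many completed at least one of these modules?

N(≥1) = 221 + 163 + 196 − 63 − 93 − 99 + 39 = 364

364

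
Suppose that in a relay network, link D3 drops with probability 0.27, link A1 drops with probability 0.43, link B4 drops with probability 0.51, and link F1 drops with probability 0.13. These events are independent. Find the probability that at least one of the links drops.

0.82261657

P(none) = (1 − 0.27) × (1 − 0.43) × (1 − 0.51) × (1 − 0.13) = 0.73 × 0.57 × 0.49 × 0.87 = 0.17738343
P(at least one) = 1 − 0.17738343 = 0.82261657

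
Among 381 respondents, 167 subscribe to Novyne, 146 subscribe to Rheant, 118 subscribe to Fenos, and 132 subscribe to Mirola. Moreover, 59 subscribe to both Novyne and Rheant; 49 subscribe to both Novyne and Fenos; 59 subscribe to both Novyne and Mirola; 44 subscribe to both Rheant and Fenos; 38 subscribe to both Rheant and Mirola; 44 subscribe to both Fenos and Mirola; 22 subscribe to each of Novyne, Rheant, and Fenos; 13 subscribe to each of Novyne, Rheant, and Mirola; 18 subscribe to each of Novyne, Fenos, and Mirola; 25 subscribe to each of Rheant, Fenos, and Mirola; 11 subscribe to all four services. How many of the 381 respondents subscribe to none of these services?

Using inclusion–exclusion:
|at least one| = 167 + 146 + 118 + 132 − 59 − 49 − 59 − 44 − 38 − 44 + 22 + 13 + 18 + 25 − 11 = 337
None: 381 − 337 = 44

44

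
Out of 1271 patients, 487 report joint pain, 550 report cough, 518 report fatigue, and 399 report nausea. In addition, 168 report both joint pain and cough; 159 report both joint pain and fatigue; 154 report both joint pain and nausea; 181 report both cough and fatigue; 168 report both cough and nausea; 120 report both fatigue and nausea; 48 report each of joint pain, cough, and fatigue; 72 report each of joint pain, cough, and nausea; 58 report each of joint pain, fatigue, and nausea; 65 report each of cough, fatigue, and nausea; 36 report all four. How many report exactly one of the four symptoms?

639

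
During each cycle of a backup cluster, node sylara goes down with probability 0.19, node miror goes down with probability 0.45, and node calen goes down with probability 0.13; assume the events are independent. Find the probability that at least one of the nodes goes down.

0.612415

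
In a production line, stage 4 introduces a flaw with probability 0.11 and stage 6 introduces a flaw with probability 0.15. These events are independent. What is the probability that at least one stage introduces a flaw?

0.2435

P(none) = (1 − 0.11) × (1 − 0.15) = 0.89 × 0.85 = 0.7565
P(at least one) = 1 − 0.7565 = 0.2435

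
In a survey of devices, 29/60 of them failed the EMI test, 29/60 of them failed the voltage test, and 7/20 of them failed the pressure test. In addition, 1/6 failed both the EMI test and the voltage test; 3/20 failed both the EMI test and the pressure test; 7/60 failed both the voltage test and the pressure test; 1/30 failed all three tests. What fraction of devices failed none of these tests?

Apply inclusion-exclusion:
P(union) = 29/60 + 29/60 + 7/20 − 1/6 − 3/20 − 7/60 + 1/30 = 11/12
P(none) = 1 − 11/12 = 1/12

1/12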